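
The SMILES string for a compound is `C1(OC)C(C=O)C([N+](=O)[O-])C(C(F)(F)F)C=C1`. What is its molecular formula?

C9H10F3NO4

Atom tally by fragment:
  cyclohexene ring core → C:6 H:10
  (− 4 ring H displaced by substituents)
  + OCH3 → C:1 H:3 O:1
  + CHO → C:1 H:1 O:1
  + NO2 → N:1 O:2
  + CF3 → C:1 F:3
Element totals:
  C: 9
  H: 10
  F: 3
  N: 1
  O: 4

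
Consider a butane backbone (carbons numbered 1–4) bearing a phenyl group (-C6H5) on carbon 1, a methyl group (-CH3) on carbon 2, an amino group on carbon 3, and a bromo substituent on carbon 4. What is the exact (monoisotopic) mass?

Atom tally by fragment:
  C6H5CH2 → C:7 H:7
  CH(CH3) → C:2 H:4
  CH(NH2) → C:1 H:3 N:1
  CH2Br → C:1 H:2 Br:1
Element totals:
  C: 11
  H: 16
  Br: 1
  N: 1
Molecular formula: C11H16BrN.
  M = 11(12.0) + 16(1.007825) + 78.918338 + 14.003074
    = 132.000000 + 16.125200 + 78.918338 + 14.003074 = 241.046612

241.0466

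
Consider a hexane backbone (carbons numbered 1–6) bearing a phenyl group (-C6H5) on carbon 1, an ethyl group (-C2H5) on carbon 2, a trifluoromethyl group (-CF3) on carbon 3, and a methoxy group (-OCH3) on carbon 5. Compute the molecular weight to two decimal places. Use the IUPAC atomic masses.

Atom tally by fragment:
  C6H5CH2 → C:7 H:7
  CH(C2H5) → C:3 H:6
  CH(CF3) → C:2 H:1 F:3
  CH2 → C:1 H:2
  CH(OCH3) → C:2 H:4 O:1
  CH3 → C:1 H:3
Element totals:
  C: 16
  H: 23
  F: 3
  O: 1
Molecular formula: C16H23F3O.
  M = 16(12.011) + 23(1.008) + 3(18.998) + 15.999
    = 192.176 + 23.184 + 56.994 + 15.999 = 288.353

288.35 g/mol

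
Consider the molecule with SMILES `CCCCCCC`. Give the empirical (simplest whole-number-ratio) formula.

Atom tally by fragment:
  CH3 → C:1 H:3
  CH2 → C:1 H:2
  CH2 → C:1 H:2
  CH2 → C:1 H:2
  CH2 → C:1 H:2
  CH2 → C:1 H:2
  CH3 → C:1 H:3
Element totals:
  C: 7
  H: 16
Molecular formula: C7H16.
gcd of subscripts (7, 16) = 1, so the empirical formula equals the molecular formula.

C7H16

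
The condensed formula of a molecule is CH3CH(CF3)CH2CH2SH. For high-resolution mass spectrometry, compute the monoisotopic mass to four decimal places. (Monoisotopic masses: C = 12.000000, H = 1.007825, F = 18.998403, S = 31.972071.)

158.0377

Element totals:
  C: 5
  H: 9
  F: 3
  S: 1
Molecular formula: C5H9F3S.
  M = 5(12.0) + 9(1.007825) + 3(18.998403) + 31.972071
    = 60.000000 + 9.070425 + 56.995209 + 31.972071 = 158.037705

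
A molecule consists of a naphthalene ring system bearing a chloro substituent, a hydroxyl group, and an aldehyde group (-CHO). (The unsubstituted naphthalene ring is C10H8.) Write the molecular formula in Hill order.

Atom tally by fragment:
  naphthalene ring system core → C:10 H:8
  (− 3 ring H displaced by substituents)
  + Cl → Cl:1
  + OH → O:1 H:1
  + CHO → C:1 H:1 O:1
Element totals:
  C: 11
  H: 7
  Cl: 1
  O: 2

C11H7ClO2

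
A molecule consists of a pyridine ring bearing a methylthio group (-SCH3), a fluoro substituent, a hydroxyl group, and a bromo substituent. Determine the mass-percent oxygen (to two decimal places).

6.72%

Atom tally by fragment:
  pyridine ring core → C:5 H:5 N:1
  (− 4 ring H displaced by substituents)
  + SCH3 → C:1 H:3 S:1
  + F → F:1
  + OH → O:1 H:1
  + Br → Br:1
Element totals:
  C: 6
  H: 5
  Br: 1
  F: 1
  N: 1
  O: 1
  S: 1
Molecular formula: C6H5BrFNOS.
Molar mass = 238.074 g/mol.
Mass from O: 1 × 15.999 = 15.999 g/mol.
%O = 15.999 / 238.074 × 100 = 6.72%.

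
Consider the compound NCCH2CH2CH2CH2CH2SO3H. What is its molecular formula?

C6H11NO3S

Atom tally by fragment:
  NCCH2 → C:2 H:2 N:1
  CH2 → C:1 H:2
  CH2 → C:1 H:2
  CH2 → C:1 H:2
  CH2SO3H → C:1 H:3 S:1 O:3
Element totals:
  C: 6
  H: 11
  N: 1
  O: 3
  S: 1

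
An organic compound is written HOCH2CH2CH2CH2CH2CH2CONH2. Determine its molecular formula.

Atom tally by fragment:
  HOCH2 → C:1 H:3 O:1
  CH2 → C:1 H:2
  CH2 → C:1 H:2
  CH2 → C:1 H:2
  CH2 → C:1 H:2
  CH2CONH2 → C:2 H:4 O:1 N:1
Element totals:
  C: 7
  H: 15
  N: 1
  O: 2

C7H15NO2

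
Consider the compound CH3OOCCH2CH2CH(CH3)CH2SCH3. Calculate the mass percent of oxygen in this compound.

Atom tally by fragment:
  CH3OOCCH2 → C:3 H:5 O:2
  CH2 → C:1 H:2
  CH(CH3) → C:2 H:4
  CH2SCH3 → C:2 H:5 S:1
Element totals:
  C: 8
  H: 16
  O: 2
  S: 1
Molecular formula: C8H16O2S.
Molar mass = 176.274 g/mol.
Mass from O: 2 × 15.999 = 31.998 g/mol.
%O = 31.998 / 176.274 × 100 = 18.15%.

18.15%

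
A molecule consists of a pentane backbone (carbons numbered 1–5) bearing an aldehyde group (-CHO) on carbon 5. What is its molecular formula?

Atom tally by fragment:
  CH3 → C:1 H:3
  CH2 → C:1 H:2
  CH2 → C:1 H:2
  CH2 → C:1 H:2
  CH2CHO → C:2 H:3 O:1
Element totals:
  C: 6
  H: 12
  O: 1

C6H12O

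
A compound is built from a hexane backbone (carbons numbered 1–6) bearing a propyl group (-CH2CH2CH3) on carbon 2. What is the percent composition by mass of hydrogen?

15.72%

Atom tally by fragment:
  CH3 → C:1 H:3
  CH(CH2CH2CH3) → C:4 H:8
  CH2 → C:1 H:2
  CH2 → C:1 H:2
  CH2 → C:1 H:2
  CH3 → C:1 H:3
Element totals:
  C: 9
  H: 20
Molecular formula: C9H20.
Molar mass = 128.259 g/mol.
Mass from H: 20 × 1.008 = 20.160 g/mol.
%H = 20.160 / 128.259 × 100 = 15.72%.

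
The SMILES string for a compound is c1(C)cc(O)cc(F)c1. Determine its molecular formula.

C7H7FO

Atom tally by fragment:
  benzene ring core → C:6 H:6
  (− 3 ring H displaced by substituents)
  + CH3 → C:1 H:3
  + OH → O:1 H:1
  + F → F:1
Element totals:
  C: 7
  H: 7
  F: 1
  O: 1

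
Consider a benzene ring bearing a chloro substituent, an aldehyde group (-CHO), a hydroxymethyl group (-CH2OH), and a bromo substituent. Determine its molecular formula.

C8H6BrClO2

Atom tally by fragment:
  benzene ring core → C:6 H:6
  (− 4 ring H displaced by substituents)
  + Cl → Cl:1
  + CHO → C:1 H:1 O:1
  + CH2OH → C:1 H:3 O:1
  + Br → Br:1
Element totals:
  C: 8
  H: 6
  Br: 1
  Cl: 1
  O: 2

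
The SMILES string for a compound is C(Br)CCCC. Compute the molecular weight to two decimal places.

Atom tally by fragment:
  BrCH2 → C:1 H:2 Br:1
  CH2 → C:1 H:2
  CH2 → C:1 H:2
  CH2 → C:1 H:2
  CH3 → C:1 H:3
Element totals:
  C: 5
  H: 11
  Br: 1
Molecular formula: C5H11Br.
  M = 5(12.011) + 11(1.008) + 79.904
    = 60.055 + 11.088 + 79.904 = 151.047

151.05 g/mol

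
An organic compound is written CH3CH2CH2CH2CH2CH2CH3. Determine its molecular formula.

Element totals:
  C: 7
  H: 16

C7H16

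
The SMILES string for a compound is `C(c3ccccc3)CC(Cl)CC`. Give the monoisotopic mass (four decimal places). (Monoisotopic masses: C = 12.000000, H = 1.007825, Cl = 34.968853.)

182.0862

Atom tally by fragment:
  C6H5CH2 → C:7 H:7
  CH2 → C:1 H:2
  CH(Cl) → C:1 H:1 Cl:1
  CH2 → C:1 H:2
  CH3 → C:1 H:3
Element totals:
  C: 11
  H: 15
  Cl: 1
Molecular formula: C11H15Cl.
  M = 11(12.0) + 15(1.007825) + 34.968853
    = 132.000000 + 15.117375 + 34.968853 = 182.086228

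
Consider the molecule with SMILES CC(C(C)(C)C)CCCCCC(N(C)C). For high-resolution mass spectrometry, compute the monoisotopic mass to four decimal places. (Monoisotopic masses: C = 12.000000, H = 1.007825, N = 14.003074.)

213.2456

Atom tally by fragment:
  CH3 → C:1 H:3
  CH(C(CH3)3) → C:5 H:10
  CH2 → C:1 H:2
  CH2 → C:1 H:2
  CH2 → C:1 H:2
  CH2 → C:1 H:2
  CH2 → C:1 H:2
  CH2N(CH3)2 → C:3 H:8 N:1
Element totals:
  C: 14
  H: 31
  N: 1
Molecular formula: C14H31N.
  M = 14(12.0) + 31(1.007825) + 14.003074
    = 168.000000 + 31.242575 + 14.003074 = 213.245649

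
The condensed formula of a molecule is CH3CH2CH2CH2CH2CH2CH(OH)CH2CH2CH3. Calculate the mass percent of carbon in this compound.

75.88%

Element totals:
  C: 10
  H: 22
  O: 1
Molecular formula: C10H22O.
Molar mass = 158.285 g/mol.
Mass from C: 10 × 12.011 = 120.110 g/mol.
%C = 120.110 / 158.285 × 100 = 75.88%.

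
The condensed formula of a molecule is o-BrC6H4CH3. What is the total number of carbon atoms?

7

Atom tally by fragment:
  benzene ring core → C:6 H:6
  (− 2 ring H displaced by substituents)
  + Br → Br:1
  + CH3 → C:1 H:3
Element totals:
  C: 7
  H: 7
  Br: 1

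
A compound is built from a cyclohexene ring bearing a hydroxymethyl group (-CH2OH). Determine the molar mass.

Atom tally by fragment:
  cyclohexene ring core → C:6 H:10
  (− 1 ring H displaced by substituents)
  + CH2OH → C:1 H:3 O:1
Element totals:
  C: 7
  H: 12
  O: 1
Molecular formula: C7H12O.
  M = 7(12.011) + 12(1.008) + 15.999
    = 84.077 + 12.096 + 15.999 = 112.172

112.17 g/mol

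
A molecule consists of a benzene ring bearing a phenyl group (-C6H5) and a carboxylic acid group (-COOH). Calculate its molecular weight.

Atom tally by fragment:
  benzene ring core → C:6 H:6
  (− 2 ring H displaced by substituents)
  + C6H5 → C:6 H:5
  + COOH → C:1 H:1 O:2
Element totals:
  C: 13
  H: 10
  O: 2
Molecular formula: C13H10O2.
  M = 13(12.011) + 10(1.008) + 2(15.999)
    = 156.143 + 10.080 + 31.998 = 198.221

198.22 g/mol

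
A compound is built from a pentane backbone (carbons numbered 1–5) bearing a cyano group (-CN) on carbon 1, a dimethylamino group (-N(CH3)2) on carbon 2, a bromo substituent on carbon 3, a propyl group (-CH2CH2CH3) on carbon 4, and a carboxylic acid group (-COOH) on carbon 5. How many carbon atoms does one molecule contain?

12

Atom tally by fragment:
  NCCH2 → C:2 H:2 N:1
  CH(N(CH3)2) → C:3 H:7 N:1
  CH(Br) → C:1 H:1 Br:1
  CH(CH2CH2CH3) → C:4 H:8
  CH2COOH → C:2 H:3 O:2
Element totals:
  C: 12
  H: 21
  Br: 1
  N: 2
  O: 2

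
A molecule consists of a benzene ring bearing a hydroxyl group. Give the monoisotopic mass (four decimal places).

94.0419

Atom tally by fragment:
  benzene ring core → C:6 H:6
  (− 1 ring H displaced by substituents)
  + OH → O:1 H:1
Element totals:
  C: 6
  H: 6
  O: 1
Molecular formula: C6H6O.
  M = 6(12.0) + 6(1.007825) + 15.994915
    = 72.000000 + 6.046950 + 15.994915 = 94.041865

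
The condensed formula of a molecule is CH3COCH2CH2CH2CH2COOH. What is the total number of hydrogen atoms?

Element totals:
  C: 7
  H: 12
  O: 3

12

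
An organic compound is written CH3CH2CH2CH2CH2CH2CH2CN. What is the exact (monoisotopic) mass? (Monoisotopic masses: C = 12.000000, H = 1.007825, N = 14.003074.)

Atom tally by fragment:
  CH3 → C:1 H:3
  CH2 → C:1 H:2
  CH2 → C:1 H:2
  CH2 → C:1 H:2
  CH2 → C:1 H:2
  CH2 → C:1 H:2
  CH2CN → C:2 H:2 N:1
Element totals:
  C: 8
  H: 15
  N: 1
Molecular formula: C8H15N.
  M = 8(12.0) + 15(1.007825) + 14.003074
    = 96.000000 + 15.117375 + 14.003074 = 125.120449

125.1204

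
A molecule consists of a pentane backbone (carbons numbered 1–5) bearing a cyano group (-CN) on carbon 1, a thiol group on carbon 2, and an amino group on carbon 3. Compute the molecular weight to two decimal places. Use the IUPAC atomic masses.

144.24 g/mol

Atom tally by fragment:
  NCCH2 → C:2 H:2 N:1
  CH(SH) → C:1 H:2 S:1
  CH(NH2) → C:1 H:3 N:1
  CH2 → C:1 H:2
  CH3 → C:1 H:3
Element totals:
  C: 6
  H: 12
  N: 2
  S: 1
Molecular formula: C6H12N2S.
  M = 6(12.011) + 12(1.008) + 2(14.007) + 32.06
    = 72.066 + 12.096 + 28.014 + 32.060 = 144.236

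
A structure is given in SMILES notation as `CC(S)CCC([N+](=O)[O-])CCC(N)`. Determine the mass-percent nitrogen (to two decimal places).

Atom tally by fragment:
  CH3 → C:1 H:3
  CH(SH) → C:1 H:2 S:1
  CH2 → C:1 H:2
  CH2 → C:1 H:2
  CH(NO2) → C:1 H:1 N:1 O:2
  CH2 → C:1 H:2
  CH2 → C:1 H:2
  CH2NH2 → C:1 H:4 N:1
Element totals:
  C: 8
  H: 18
  N: 2
  O: 2
  S: 1
Molecular formula: C8H18N2O2S.
Molar mass = 206.304 g/mol.
Mass from N: 2 × 14.007 = 28.014 g/mol.
%N = 28.014 / 206.304 × 100 = 13.58%.

13.58%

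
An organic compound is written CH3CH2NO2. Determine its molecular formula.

C2H5NO2

Element totals:
  C: 2
  H: 5
  N: 1
  O: 2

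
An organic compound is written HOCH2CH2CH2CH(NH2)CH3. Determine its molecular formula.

C5H13NO

Element totals:
  C: 5
  H: 13
  N: 1
  O: 1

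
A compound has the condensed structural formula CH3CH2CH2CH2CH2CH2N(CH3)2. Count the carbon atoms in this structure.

8

Atom tally by fragment:
  CH3 → C:1 H:3
  CH2 → C:1 H:2
  CH2 → C:1 H:2
  CH2 → C:1 H:2
  CH2 → C:1 H:2
  CH2N(CH3)2 → C:3 H:8 N:1
Element totals:
  C: 8
  H: 19
  N: 1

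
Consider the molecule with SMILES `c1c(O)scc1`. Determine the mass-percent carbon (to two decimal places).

47.98%

Atom tally by fragment:
  thiophene ring core → C:4 H:4 S:1
  (− 1 ring H displaced by substituents)
  + OH → O:1 H:1
Element totals:
  C: 4
  H: 4
  O: 1
  S: 1
Molecular formula: C4H4OS.
Molar mass = 100.135 g/mol.
Mass from C: 4 × 12.011 = 48.044 g/mol.
%C = 48.044 / 100.135 × 100 = 47.98%.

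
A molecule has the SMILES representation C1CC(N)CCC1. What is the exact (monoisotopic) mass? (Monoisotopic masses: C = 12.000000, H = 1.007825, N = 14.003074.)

99.1048

Atom tally by fragment:
  cyclohexane ring core → C:6 H:12
  (− 1 ring H displaced by substituents)
  + NH2 → N:1 H:2
Element totals:
  C: 6
  H: 13
  N: 1
Molecular formula: C6H13N.
  M = 6(12.0) + 13(1.007825) + 14.003074
    = 72.000000 + 13.101725 + 14.003074 = 99.104799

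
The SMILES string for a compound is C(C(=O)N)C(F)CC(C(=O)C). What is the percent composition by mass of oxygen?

Atom tally by fragment:
  H2NOCCH2 → C:2 H:4 O:1 N:1
  CH(F) → C:1 H:1 F:1
  CH2 → C:1 H:2
  CH2COCH3 → C:3 H:5 O:1
Element totals:
  C: 7
  H: 12
  F: 1
  N: 1
  O: 2
Molecular formula: C7H12FNO2.
Molar mass = 161.176 g/mol.
Mass from O: 2 × 15.999 = 31.998 g/mol.
%O = 31.998 / 161.176 × 100 = 19.85%.

19.85%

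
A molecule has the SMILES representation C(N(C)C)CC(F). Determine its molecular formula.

Atom tally by fragment:
  (CH3)2NCH2 → C:3 H:8 N:1
  CH2 → C:1 H:2
  CH2F → C:1 H:2 F:1
Element totals:
  C: 5
  H: 12
  F: 1
  N: 1

C5H12FN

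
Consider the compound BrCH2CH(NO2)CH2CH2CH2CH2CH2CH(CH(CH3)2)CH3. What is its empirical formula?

C12H24BrNO2

Atom tally by fragment:
  BrCH2 → C:1 H:2 Br:1
  CH(NO2) → C:1 H:1 N:1 O:2
  CH2 → C:1 H:2
  CH2 → C:1 H:2
  CH2 → C:1 H:2
  CH2 → C:1 H:2
  CH2 → C:1 H:2
  CH(CH(CH3)2) → C:4 H:8
  CH3 → C:1 H:3
Element totals:
  C: 12
  H: 24
  Br: 1
  N: 1
  O: 2
Molecular formula: C12H24BrNO2.
gcd of subscripts (1, 12, 24, 1, 2) = 1, so the empirical formula equals the molecular formula.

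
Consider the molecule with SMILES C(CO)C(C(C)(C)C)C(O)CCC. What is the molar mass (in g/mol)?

188.31 g/mol

Atom tally by fragment:
  HOCH2CH2 → C:2 H:5 O:1
  CH(C(CH3)3) → C:5 H:10
  CH(OH) → C:1 H:2 O:1
  CH2 → C:1 H:2
  CH2 → C:1 H:2
  CH3 → C:1 H:3
Element totals:
  C: 11
  H: 24
  O: 2
Molecular formula: C11H24O2.
  M = 11(12.011) + 24(1.008) + 2(15.999)
    = 132.121 + 24.192 + 31.998 = 188.311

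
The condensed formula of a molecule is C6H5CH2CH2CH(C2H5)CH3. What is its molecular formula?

C12H18

Element totals:
  C: 12
  H: 18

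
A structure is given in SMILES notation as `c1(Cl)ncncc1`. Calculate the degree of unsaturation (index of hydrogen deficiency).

4

Atom tally by fragment:
  pyrimidine ring core → C:4 H:4 N:2
  (− 1 ring H displaced by substituents)
  + Cl → Cl:1
Element totals:
  C: 4
  H: 3
  Cl: 1
  N: 2
Molecular formula: C4H3ClN2.
DoU = (2C + 2 + N − H − X) / 2 = (2·4 + 2 + 2 − 3 − 1) / 2 = 4.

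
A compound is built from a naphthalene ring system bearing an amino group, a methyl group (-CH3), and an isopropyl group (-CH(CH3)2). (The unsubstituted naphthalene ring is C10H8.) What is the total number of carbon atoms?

Atom tally by fragment:
  naphthalene ring system core → C:10 H:8
  (− 3 ring H displaced by substituents)
  + NH2 → N:1 H:2
  + CH3 → C:1 H:3
  + CH(CH3)2 → C:3 H:7
Element totals:
  C: 14
  H: 17
  N: 1

14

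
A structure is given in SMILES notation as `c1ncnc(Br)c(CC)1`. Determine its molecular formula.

Atom tally by fragment:
  pyrimidine ring core → C:4 H:4 N:2
  (− 2 ring H displaced by substituents)
  + Br → Br:1
  + C2H5 → C:2 H:5
Element totals:
  C: 6
  H: 7
  Br: 1
  N: 2

C6H7BrN2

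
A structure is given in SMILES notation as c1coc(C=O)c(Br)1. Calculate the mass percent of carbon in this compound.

Atom tally by fragment:
  furan ring core → C:4 H:4 O:1
  (− 2 ring H displaced by substituents)
  + CHO → C:1 H:1 O:1
  + Br → Br:1
Element totals:
  C: 5
  H: 3
  Br: 1
  O: 2
Molecular formula: C5H3BrO2.
Molar mass = 174.981 g/mol.
Mass from C: 5 × 12.011 = 60.055 g/mol.
%C = 60.055 / 174.981 × 100 = 34.32%.

34.32%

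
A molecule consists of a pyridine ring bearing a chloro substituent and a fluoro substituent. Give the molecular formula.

C5H3ClFN

Atom tally by fragment:
  pyridine ring core → C:5 H:5 N:1
  (− 2 ring H displaced by substituents)
  + Cl → Cl:1
  + F → F:1
Element totals:
  C: 5
  H: 3
  Cl: 1
  F: 1
  N: 1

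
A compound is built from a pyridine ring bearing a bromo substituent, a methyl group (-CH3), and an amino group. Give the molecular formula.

C6H7BrN2

Atom tally by fragment:
  pyridine ring core → C:5 H:5 N:1
  (− 3 ring H displaced by substituents)
  + Br → Br:1
  + CH3 → C:1 H:3
  + NH2 → N:1 H:2
Element totals:
  C: 6
  H: 7
  Br: 1
  N: 2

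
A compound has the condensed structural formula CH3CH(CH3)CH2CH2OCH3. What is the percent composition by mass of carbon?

Atom tally by fragment:
  CH3 → C:1 H:3
  CH(CH3) → C:2 H:4
  CH2 → C:1 H:2
  CH2OCH3 → C:2 H:5 O:1
Element totals:
  C: 6
  H: 14
  O: 1
Molecular formula: C6H14O.
Molar mass = 102.177 g/mol.
Mass from C: 6 × 12.011 = 72.066 g/mol.
%C = 72.066 / 102.177 × 100 = 70.53%.

70.53%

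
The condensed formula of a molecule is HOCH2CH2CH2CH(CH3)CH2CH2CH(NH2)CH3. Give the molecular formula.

Atom tally by fragment:
  HOCH2CH2 → C:2 H:5 O:1
  CH2 → C:1 H:2
  CH(CH3) → C:2 H:4
  CH2 → C:1 H:2
  CH2 → C:1 H:2
  CH(NH2) → C:1 H:3 N:1
  CH3 → C:1 H:3
Element totals:
  C: 9
  H: 21
  N: 1
  O: 1

C9H21NO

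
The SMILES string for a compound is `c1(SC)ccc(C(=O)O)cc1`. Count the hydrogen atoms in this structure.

8

Atom tally by fragment:
  benzene ring core → C:6 H:6
  (− 2 ring H displaced by substituents)
  + SCH3 → C:1 H:3 S:1
  + COOH → C:1 H:1 O:2
Element totals:
  C: 8
  H: 8
  O: 2
  S: 1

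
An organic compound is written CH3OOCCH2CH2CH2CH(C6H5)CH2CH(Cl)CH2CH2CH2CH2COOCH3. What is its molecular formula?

Atom tally by fragment:
  CH3OOCCH2 → C:3 H:5 O:2
  CH2 → C:1 H:2
  CH2 → C:1 H:2
  CH(C6H5) → C:7 H:6
  CH2 → C:1 H:2
  CH(Cl) → C:1 H:1 Cl:1
  CH2 → C:1 H:2
  CH2 → C:1 H:2
  CH2 → C:1 H:2
  CH2COOCH3 → C:3 H:5 O:2
Element totals:
  C: 20
  H: 29
  Cl: 1
  O: 4

C20H29ClO4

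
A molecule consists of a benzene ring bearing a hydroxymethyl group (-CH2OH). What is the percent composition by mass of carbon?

Atom tally by fragment:
  benzene ring core → C:6 H:6
  (− 1 ring H displaced by substituents)
  + CH2OH → C:1 H:3 O:1
Element totals:
  C: 7
  H: 8
  O: 1
Molecular formula: C7H8O.
Molar mass = 108.140 g/mol.
Mass from C: 7 × 12.011 = 84.077 g/mol.
%C = 84.077 / 108.140 × 100 = 77.75%.

77.75%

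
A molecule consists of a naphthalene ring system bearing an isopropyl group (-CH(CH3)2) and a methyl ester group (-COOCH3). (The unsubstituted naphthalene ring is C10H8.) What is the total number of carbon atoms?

15

Atom tally by fragment:
  naphthalene ring system core → C:10 H:8
  (− 2 ring H displaced by substituents)
  + CH(CH3)2 → C:3 H:7
  + COOCH3 → C:2 H:3 O:2
Element totals:
  C: 15
  H: 16
  O: 2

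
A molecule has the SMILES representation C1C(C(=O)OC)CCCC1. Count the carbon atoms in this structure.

8

Atom tally by fragment:
  cyclohexane ring core → C:6 H:12
  (− 1 ring H displaced by substituents)
  + COOCH3 → C:2 H:3 O:2
Element totals:
  C: 8
  H: 14
  O: 2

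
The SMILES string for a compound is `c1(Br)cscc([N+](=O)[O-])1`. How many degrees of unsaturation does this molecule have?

4

Atom tally by fragment:
  thiophene ring core → C:4 H:4 S:1
  (− 2 ring H displaced by substituents)
  + Br → Br:1
  + NO2 → N:1 O:2
Element totals:
  C: 4
  H: 2
  Br: 1
  N: 1
  O: 2
  S: 1
Molecular formula: C4H2BrNO2S.
DoU = (2C + 2 + N − H − X) / 2 = (2·4 + 2 + 1 − 2 − 1) / 2 = 4.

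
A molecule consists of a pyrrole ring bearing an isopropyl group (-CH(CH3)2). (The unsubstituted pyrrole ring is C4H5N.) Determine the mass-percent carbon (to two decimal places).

77.01%

Atom tally by fragment:
  pyrrole ring core → C:4 H:5 N:1
  (− 1 ring H displaced by substituents)
  + CH(CH3)2 → C:3 H:7
Element totals:
  C: 7
  H: 11
  N: 1
Molecular formula: C7H11N.
Molar mass = 109.172 g/mol.
Mass from C: 7 × 12.011 = 84.077 g/mol.
%C = 84.077 / 109.172 × 100 = 77.01%.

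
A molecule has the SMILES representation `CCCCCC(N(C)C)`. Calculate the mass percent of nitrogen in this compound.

Atom tally by fragment:
  CH3 → C:1 H:3
  CH2 → C:1 H:2
  CH2 → C:1 H:2
  CH2 → C:1 H:2
  CH2 → C:1 H:2
  CH2N(CH3)2 → C:3 H:8 N:1
Element totals:
  C: 8
  H: 19
  N: 1
Molecular formula: C8H19N.
Molar mass = 129.247 g/mol.
Mass from N: 1 × 14.007 = 14.007 g/mol.
%N = 14.007 / 129.247 × 100 = 10.84%.

10.84%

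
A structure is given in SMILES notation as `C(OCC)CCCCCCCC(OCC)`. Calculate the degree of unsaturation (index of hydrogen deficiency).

Atom tally by fragment:
  C2H5OCH2 → C:3 H:7 O:1
  CH2 → C:1 H:2
  CH2 → C:1 H:2
  CH2 → C:1 H:2
  CH2 → C:1 H:2
  CH2 → C:1 H:2
  CH2 → C:1 H:2
  CH2 → C:1 H:2
  CH2OC2H5 → C:3 H:7 O:1
Element totals:
  C: 13
  H: 28
  O: 2
Molecular formula: C13H28O2.
DoU = (2C + 2 + N − H − X) / 2 = (2·13 + 2 + 0 − 28 − 0) / 2 = 0.

0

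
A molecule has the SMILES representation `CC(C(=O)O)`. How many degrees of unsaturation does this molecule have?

Atom tally by fragment:
  CH3 → C:1 H:3
  CH2COOH → C:2 H:3 O:2
Element totals:
  C: 3
  H: 6
  O: 2
Molecular formula: C3H6O2.
DoU = (2C + 2 + N − H − X) / 2 = (2·3 + 2 + 0 − 6 − 0) / 2 = 1.

1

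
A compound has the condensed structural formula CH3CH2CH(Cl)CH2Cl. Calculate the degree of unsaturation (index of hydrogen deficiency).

Atom tally by fragment:
  CH3 → C:1 H:3
  CH2 → C:1 H:2
  CH(Cl) → C:1 H:1 Cl:1
  CH2Cl → C:1 H:2 Cl:1
Element totals:
  C: 4
  H: 8
  Cl: 2
Molecular formula: C4H8Cl2.
DoU = (2C + 2 + N − H − X) / 2 = (2·4 + 2 + 0 − 8 − 2) / 2 = 0.

0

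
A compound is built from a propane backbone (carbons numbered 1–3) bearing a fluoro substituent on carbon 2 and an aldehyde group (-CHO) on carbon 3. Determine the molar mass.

Atom tally by fragment:
  CH3 → C:1 H:3
  CH(F) → C:1 H:1 F:1
  CH2CHO → C:2 H:3 O:1
Element totals:
  C: 4
  H: 7
  F: 1
  O: 1
Molecular formula: C4H7FO.
  M = 4(12.011) + 7(1.008) + 18.998 + 15.999
    = 48.044 + 7.056 + 18.998 + 15.999 = 90.097

90.10 g/mol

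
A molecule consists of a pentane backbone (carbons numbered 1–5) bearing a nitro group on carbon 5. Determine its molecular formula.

C5H11NO2

Atom tally by fragment:
  CH3 → C:1 H:3
  CH2 → C:1 H:2
  CH2 → C:1 H:2
  CH2 → C:1 H:2
  CH2NO2 → C:1 H:2 N:1 O:2
Element totals:
  C: 5
  H: 11
  N: 1
  O: 2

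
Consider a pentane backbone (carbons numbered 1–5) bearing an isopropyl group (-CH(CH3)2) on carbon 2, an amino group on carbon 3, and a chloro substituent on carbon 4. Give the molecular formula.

Atom tally by fragment:
  CH3 → C:1 H:3
  CH(CH(CH3)2) → C:4 H:8
  CH(NH2) → C:1 H:3 N:1
  CH(Cl) → C:1 H:1 Cl:1
  CH3 → C:1 H:3
Element totals:
  C: 8
  H: 18
  Cl: 1
  N: 1

C8H18ClN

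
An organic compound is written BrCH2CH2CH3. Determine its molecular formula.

C3H7Br

Element totals:
  C: 3
  H: 7
  Br: 1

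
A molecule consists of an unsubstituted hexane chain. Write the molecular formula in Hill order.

C6H14

Atom tally by fragment:
  CH3 → C:1 H:3
  CH2 → C:1 H:2
  CH2 → C:1 H:2
  CH2 → C:1 H:2
  CH2 → C:1 H:2
  CH3 → C:1 H:3
Element totals:
  C: 6
  H: 14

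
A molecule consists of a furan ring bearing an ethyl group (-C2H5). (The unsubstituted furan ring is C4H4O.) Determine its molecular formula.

C6H8O

Atom tally by fragment:
  furan ring core → C:4 H:4 O:1
  (− 1 ring H displaced by substituents)
  + C2H5 → C:2 H:5
Element totals:
  C: 6
  H: 8
  O: 1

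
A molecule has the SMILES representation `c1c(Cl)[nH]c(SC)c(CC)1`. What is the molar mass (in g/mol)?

175.67 g/mol

Atom tally by fragment:
  pyrrole ring core → C:4 H:5 N:1
  (− 3 ring H displaced by substituents)
  + Cl → Cl:1
  + SCH3 → C:1 H:3 S:1
  + C2H5 → C:2 H:5
Element totals:
  C: 7
  H: 10
  Cl: 1
  N: 1
  S: 1
Molecular formula: C7H10ClNS.
  M = 7(12.011) + 10(1.008) + 35.45 + 14.007 + 32.06
    = 84.077 + 10.080 + 35.450 + 14.007 + 32.060 = 175.674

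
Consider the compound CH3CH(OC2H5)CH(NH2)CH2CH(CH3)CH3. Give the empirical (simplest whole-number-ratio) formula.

Element totals:
  C: 9
  H: 21
  N: 1
  O: 1
Molecular formula: C9H21NO.
gcd of subscripts (9, 21, 1, 1) = 1, so the empirical formula equals the molecular formula.

C9H21NO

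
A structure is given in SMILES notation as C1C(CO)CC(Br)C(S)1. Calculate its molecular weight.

Atom tally by fragment:
  cyclopentane ring core → C:5 H:10
  (− 3 ring H displaced by substituents)
  + CH2OH → C:1 H:3 O:1
  + Br → Br:1
  + SH → S:1 H:1
Element totals:
  C: 6
  H: 11
  Br: 1
  O: 1
  S: 1
Molecular formula: C6H11BrOS.
  M = 6(12.011) + 11(1.008) + 79.904 + 15.999 + 32.06
    = 72.066 + 11.088 + 79.904 + 15.999 + 32.060 = 211.117

211.12 g/mol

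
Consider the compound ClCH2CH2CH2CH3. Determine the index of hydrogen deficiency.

0

Atom tally by fragment:
  ClCH2 → C:1 H:2 Cl:1
  CH2 → C:1 H:2
  CH2 → C:1 H:2
  CH3 → C:1 H:3
Element totals:
  C: 4
  H: 9
  Cl: 1
Molecular formula: C4H9Cl.
DoU = (2C + 2 + N − H − X) / 2 = (2·4 + 2 + 0 − 9 − 1) / 2 = 0.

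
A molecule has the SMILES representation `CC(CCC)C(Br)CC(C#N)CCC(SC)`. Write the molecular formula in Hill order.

Atom tally by fragment:
  CH3 → C:1 H:3
  CH(CH2CH2CH3) → C:4 H:8
  CH(Br) → C:1 H:1 Br:1
  CH2 → C:1 H:2
  CH(CN) → C:2 H:1 N:1
  CH2 → C:1 H:2
  CH2 → C:1 H:2
  CH2SCH3 → C:2 H:5 S:1
Element totals:
  C: 13
  H: 24
  Br: 1
  N: 1
  S: 1

C13H24BrNS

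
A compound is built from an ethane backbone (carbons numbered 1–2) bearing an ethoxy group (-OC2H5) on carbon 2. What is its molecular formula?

C4H10O

Atom tally by fragment:
  CH3 → C:1 H:3
  CH2OC2H5 → C:3 H:7 O:1
Element totals:
  C: 4
  H: 10
  O: 1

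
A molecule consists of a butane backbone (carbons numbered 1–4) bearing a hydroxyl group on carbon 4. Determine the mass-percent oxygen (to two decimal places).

21.58%

Atom tally by fragment:
  CH3 → C:1 H:3
  CH2 → C:1 H:2
  CH2 → C:1 H:2
  CH2OH → C:1 H:3 O:1
Element totals:
  C: 4
  H: 10
  O: 1
Molecular formula: C4H10O.
Molar mass = 74.123 g/mol.
Mass from O: 1 × 15.999 = 15.999 g/mol.
%O = 15.999 / 74.123 × 100 = 21.58%.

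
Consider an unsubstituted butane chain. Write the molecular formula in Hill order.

Atom tally by fragment:
  CH3 → C:1 H:3
  CH2 → C:1 H:2
  CH2 → C:1 H:2
  CH3 → C:1 H:3
Element totals:
  C: 4
  H: 10

C4H10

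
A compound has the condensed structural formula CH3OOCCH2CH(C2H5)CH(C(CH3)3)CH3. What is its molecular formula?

Atom tally by fragment:
  CH3OOCCH2 → C:3 H:5 O:2
  CH(C2H5) → C:3 H:6
  CH(C(CH3)3) → C:5 H:10
  CH3 → C:1 H:3
Element totals:
  C: 12
  H: 24
  O: 2

C12H24O2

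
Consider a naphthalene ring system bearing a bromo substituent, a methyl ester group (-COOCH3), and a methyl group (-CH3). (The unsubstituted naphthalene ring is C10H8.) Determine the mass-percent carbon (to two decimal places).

55.94%

Atom tally by fragment:
  naphthalene ring system core → C:10 H:8
  (− 3 ring H displaced by substituents)
  + Br → Br:1
  + COOCH3 → C:2 H:3 O:2
  + CH3 → C:1 H:3
Element totals:
  C: 13
  H: 11
  Br: 1
  O: 2
Molecular formula: C13H11BrO2.
Molar mass = 279.133 g/mol.
Mass from C: 13 × 12.011 = 156.143 g/mol.
%C = 156.143 / 279.133 × 100 = 55.94%.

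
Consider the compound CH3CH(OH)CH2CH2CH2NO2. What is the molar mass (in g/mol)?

133.15 g/mol

Element totals:
  C: 5
  H: 11
  N: 1
  O: 3
Molecular formula: C5H11NO3.
  M = 5(12.011) + 11(1.008) + 14.007 + 3(15.999)
    = 60.055 + 11.088 + 14.007 + 47.997 = 133.147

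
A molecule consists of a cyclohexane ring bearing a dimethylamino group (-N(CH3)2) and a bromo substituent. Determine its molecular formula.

C8H16BrN

Atom tally by fragment:
  cyclohexane ring core → C:6 H:12
  (− 2 ring H displaced by substituents)
  + N(CH3)2 → N:1 C:2 H:6
  + Br → Br:1
Element totals:
  C: 8
  H: 16
  Br: 1
  N: 1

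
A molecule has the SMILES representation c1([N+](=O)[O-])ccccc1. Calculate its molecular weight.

Atom tally by fragment:
  benzene ring core → C:6 H:6
  (− 1 ring H displaced by substituents)
  + NO2 → N:1 O:2
Element totals:
  C: 6
  H: 5
  N: 1
  O: 2
Molecular formula: C6H5NO2.
  M = 6(12.011) + 5(1.008) + 14.007 + 2(15.999)
    = 72.066 + 5.040 + 14.007 + 31.998 = 123.111

123.11 g/mol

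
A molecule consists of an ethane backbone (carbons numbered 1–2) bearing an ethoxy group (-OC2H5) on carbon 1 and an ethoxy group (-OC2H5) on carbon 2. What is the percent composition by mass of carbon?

60.98%

Atom tally by fragment:
  C2H5OCH2 → C:3 H:7 O:1
  CH2OC2H5 → C:3 H:7 O:1
Element totals:
  C: 6
  H: 14
  O: 2
Molecular formula: C6H14O2.
Molar mass = 118.176 g/mol.
Mass from C: 6 × 12.011 = 72.066 g/mol.
%C = 72.066 / 118.176 × 100 = 60.98%.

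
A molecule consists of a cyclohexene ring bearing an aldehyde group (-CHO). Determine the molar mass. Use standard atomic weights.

110.16 g/mol

Atom tally by fragment:
  cyclohexene ring core → C:6 H:10
  (− 1 ring H displaced by substituents)
  + CHO → C:1 H:1 O:1
Element totals:
  C: 7
  H: 10
  O: 1
Molecular formula: C7H10O.
  M = 7(12.011) + 10(1.008) + 15.999
    = 84.077 + 10.080 + 15.999 = 110.156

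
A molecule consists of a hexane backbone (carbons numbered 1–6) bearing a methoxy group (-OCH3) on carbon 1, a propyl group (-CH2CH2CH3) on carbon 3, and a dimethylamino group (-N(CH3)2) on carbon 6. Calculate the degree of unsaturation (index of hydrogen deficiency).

Atom tally by fragment:
  CH3OCH2 → C:2 H:5 O:1
  CH2 → C:1 H:2
  CH(CH2CH2CH3) → C:4 H:8
  CH2 → C:1 H:2
  CH2 → C:1 H:2
  CH2N(CH3)2 → C:3 H:8 N:1
Element totals:
  C: 12
  H: 27
  N: 1
  O: 1
Molecular formula: C12H27NO.
DoU = (2C + 2 + N − H − X) / 2 = (2·12 + 2 + 1 − 27 − 0) / 2 = 0.

0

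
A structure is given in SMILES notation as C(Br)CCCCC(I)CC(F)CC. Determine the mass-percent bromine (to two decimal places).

Atom tally by fragment:
  BrCH2 → C:1 H:2 Br:1
  CH2 → C:1 H:2
  CH2 → C:1 H:2
  CH2 → C:1 H:2
  CH2 → C:1 H:2
  CH(I) → C:1 H:1 I:1
  CH2 → C:1 H:2
  CH(F) → C:1 H:1 F:1
  CH2 → C:1 H:2
  CH3 → C:1 H:3
Element totals:
  C: 10
  H: 19
  Br: 1
  F: 1
  I: 1
Molecular formula: C10H19BrFI.
Molar mass = 365.068 g/mol.
Mass from Br: 1 × 79.904 = 79.904 g/mol.
%Br = 79.904 / 365.068 × 100 = 21.89%.

21.89%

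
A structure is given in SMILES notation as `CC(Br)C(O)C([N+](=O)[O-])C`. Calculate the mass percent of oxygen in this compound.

Atom tally by fragment:
  CH3 → C:1 H:3
  CH(Br) → C:1 H:1 Br:1
  CH(OH) → C:1 H:2 O:1
  CH(NO2) → C:1 H:1 N:1 O:2
  CH3 → C:1 H:3
Element totals:
  C: 5
  H: 10
  Br: 1
  N: 1
  O: 3
Molecular formula: C5H10BrNO3.
Molar mass = 212.043 g/mol.
Mass from O: 3 × 15.999 = 47.997 g/mol.
%O = 47.997 / 212.043 × 100 = 22.64%.

22.64%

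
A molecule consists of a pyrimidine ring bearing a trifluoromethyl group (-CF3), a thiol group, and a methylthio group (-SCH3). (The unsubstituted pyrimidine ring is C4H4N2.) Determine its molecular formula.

Atom tally by fragment:
  pyrimidine ring core → C:4 H:4 N:2
  (− 3 ring H displaced by substituents)
  + CF3 → C:1 F:3
  + SH → S:1 H:1
  + SCH3 → C:1 H:3 S:1
Element totals:
  C: 6
  H: 5
  F: 3
  N: 2
  S: 2

C6H5F3N2S2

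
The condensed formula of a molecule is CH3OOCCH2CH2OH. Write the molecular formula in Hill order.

Element totals:
  C: 4
  H: 8
  O: 3

C4H8O3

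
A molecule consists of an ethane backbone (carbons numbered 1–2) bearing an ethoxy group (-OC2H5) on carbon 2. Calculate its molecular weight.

Atom tally by fragment:
  CH3 → C:1 H:3
  CH2OC2H5 → C:3 H:7 O:1
Element totals:
  C: 4
  H: 10
  O: 1
Molecular formula: C4H10O.
  M = 4(12.011) + 10(1.008) + 15.999
    = 48.044 + 10.080 + 15.999 = 74.123

74.12 g/mol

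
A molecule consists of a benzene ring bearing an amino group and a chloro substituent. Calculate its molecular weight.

127.57 g/mol

Atom tally by fragment:
  benzene ring core → C:6 H:6
  (− 2 ring H displaced by substituents)
  + NH2 → N:1 H:2
  + Cl → Cl:1
Element totals:
  C: 6
  H: 6
  Cl: 1
  N: 1
Molecular formula: C6H6ClN.
  M = 6(12.011) + 6(1.008) + 35.45 + 14.007
    = 72.066 + 6.048 + 35.450 + 14.007 = 127.571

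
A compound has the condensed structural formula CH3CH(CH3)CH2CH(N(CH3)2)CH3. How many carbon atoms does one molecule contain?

8

Atom tally by fragment:
  CH3 → C:1 H:3
  CH(CH3) → C:2 H:4
  CH2 → C:1 H:2
  CH(N(CH3)2) → C:3 H:7 N:1
  CH3 → C:1 H:3
Element totals:
  C: 8
  H: 19
  N: 1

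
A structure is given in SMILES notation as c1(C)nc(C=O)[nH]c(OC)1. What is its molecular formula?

Atom tally by fragment:
  imidazole ring core → C:3 H:4 N:2
  (− 3 ring H displaced by substituents)
  + CH3 → C:1 H:3
  + CHO → C:1 H:1 O:1
  + OCH3 → C:1 H:3 O:1
Element totals:
  C: 6
  H: 8
  N: 2
  O: 2

C6H8N2O2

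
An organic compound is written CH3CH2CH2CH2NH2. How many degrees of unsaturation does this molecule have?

0

Element totals:
  C: 4
  H: 11
  N: 1
Molecular formula: C4H11N.
DoU = (2C + 2 + N − H − X) / 2 = (2·4 + 2 + 1 − 11 − 0) / 2 = 0.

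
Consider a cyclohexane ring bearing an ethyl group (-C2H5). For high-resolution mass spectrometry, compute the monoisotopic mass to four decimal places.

Atom tally by fragment:
  cyclohexane ring core → C:6 H:12
  (− 1 ring H displaced by substituents)
  + C2H5 → C:2 H:5
Element totals:
  C: 8
  H: 16
Molecular formula: C8H16.
  M = 8(12.0) + 16(1.007825)
    = 96.000000 + 16.125200 = 112.125200

112.1252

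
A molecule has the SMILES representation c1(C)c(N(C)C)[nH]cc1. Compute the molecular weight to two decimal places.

124.19 g/mol

Atom tally by fragment:
  pyrrole ring core → C:4 H:5 N:1
  (− 2 ring H displaced by substituents)
  + CH3 → C:1 H:3
  + N(CH3)2 → N:1 C:2 H:6
Element totals:
  C: 7
  H: 12
  N: 2
Molecular formula: C7H12N2.
  M = 7(12.011) + 12(1.008) + 2(14.007)
    = 84.077 + 12.096 + 28.014 = 124.187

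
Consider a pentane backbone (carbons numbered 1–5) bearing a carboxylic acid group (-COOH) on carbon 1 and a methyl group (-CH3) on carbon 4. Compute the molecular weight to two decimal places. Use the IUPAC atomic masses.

130.19 g/mol

Atom tally by fragment:
  HOOCCH2 → C:2 H:3 O:2
  CH2 → C:1 H:2
  CH2 → C:1 H:2
  CH(CH3) → C:2 H:4
  CH3 → C:1 H:3
Element totals:
  C: 7
  H: 14
  O: 2
Molecular formula: C7H14O2.
  M = 7(12.011) + 14(1.008) + 2(15.999)
    = 84.077 + 14.112 + 31.998 = 130.187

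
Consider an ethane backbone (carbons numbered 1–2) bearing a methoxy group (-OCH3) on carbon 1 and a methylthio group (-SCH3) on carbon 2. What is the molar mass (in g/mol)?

Atom tally by fragment:
  CH3OCH2 → C:2 H:5 O:1
  CH2SCH3 → C:2 H:5 S:1
Element totals:
  C: 4
  H: 10
  O: 1
  S: 1
Molecular formula: C4H10OS.
  M = 4(12.011) + 10(1.008) + 15.999 + 32.06
    = 48.044 + 10.080 + 15.999 + 32.060 = 106.183

106.18 g/mol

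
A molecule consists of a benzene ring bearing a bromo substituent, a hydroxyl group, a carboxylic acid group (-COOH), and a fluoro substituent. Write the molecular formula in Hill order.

Atom tally by fragment:
  benzene ring core → C:6 H:6
  (− 4 ring H displaced by substituents)
  + Br → Br:1
  + OH → O:1 H:1
  + COOH → C:1 H:1 O:2
  + F → F:1
Element totals:
  C: 7
  H: 4
  Br: 1
  F: 1
  O: 3

C7H4BrFO3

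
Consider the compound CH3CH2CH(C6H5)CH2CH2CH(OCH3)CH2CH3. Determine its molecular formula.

Atom tally by fragment:
  CH3 → C:1 H:3
  CH2 → C:1 H:2
  CH(C6H5) → C:7 H:6
  CH2 → C:1 H:2
  CH2 → C:1 H:2
  CH(OCH3) → C:2 H:4 O:1
  CH2 → C:1 H:2
  CH3 → C:1 H:3
Element totals:
  C: 15
  H: 24
  O: 1

C15H24O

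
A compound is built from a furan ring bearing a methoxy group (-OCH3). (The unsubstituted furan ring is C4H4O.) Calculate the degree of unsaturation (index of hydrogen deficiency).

3

Atom tally by fragment:
  furan ring core → C:4 H:4 O:1
  (− 1 ring H displaced by substituents)
  + OCH3 → C:1 H:3 O:1
Element totals:
  C: 5
  H: 6
  O: 2
Molecular formula: C5H6O2.
DoU = (2C + 2 + N − H − X) / 2 = (2·5 + 2 + 0 − 6 − 0) / 2 = 3.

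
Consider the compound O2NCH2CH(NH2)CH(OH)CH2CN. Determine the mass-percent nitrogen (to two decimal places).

26.40%

Atom tally by fragment:
  O2NCH2 → C:1 H:2 N:1 O:2
  CH(NH2) → C:1 H:3 N:1
  CH(OH) → C:1 H:2 O:1
  CH2CN → C:2 H:2 N:1
Element totals:
  C: 5
  H: 9
  N: 3
  O: 3
Molecular formula: C5H9N3O3.
Molar mass = 159.145 g/mol.
Mass from N: 3 × 14.007 = 42.021 g/mol.
%N = 42.021 / 159.145 × 100 = 26.40%.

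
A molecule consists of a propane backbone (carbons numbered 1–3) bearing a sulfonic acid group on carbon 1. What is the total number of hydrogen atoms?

8

Atom tally by fragment:
  HO3SCH2 → C:1 H:3 S:1 O:3
  CH2 → C:1 H:2
  CH3 → C:1 H:3
Element totals:
  C: 3
  H: 8
  O: 3
  S: 1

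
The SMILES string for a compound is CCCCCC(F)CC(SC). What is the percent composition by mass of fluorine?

Atom tally by fragment:
  CH3 → C:1 H:3
  CH2 → C:1 H:2
  CH2 → C:1 H:2
  CH2 → C:1 H:2
  CH2 → C:1 H:2
  CH(F) → C:1 H:1 F:1
  CH2 → C:1 H:2
  CH2SCH3 → C:2 H:5 S:1
Element totals:
  C: 9
  H: 19
  F: 1
  S: 1
Molecular formula: C9H19FS.
Molar mass = 178.309 g/mol.
Mass from F: 1 × 18.998 = 18.998 g/mol.
%F = 18.998 / 178.309 × 100 = 10.65%.

10.65%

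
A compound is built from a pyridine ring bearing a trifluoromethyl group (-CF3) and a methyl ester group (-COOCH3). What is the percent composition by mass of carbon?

Atom tally by fragment:
  pyridine ring core → C:5 H:5 N:1
  (− 2 ring H displaced by substituents)
  + CF3 → C:1 F:3
  + COOCH3 → C:2 H:3 O:2
Element totals:
  C: 8
  H: 6
  F: 3
  N: 1
  O: 2
Molecular formula: C8H6F3NO2.
Molar mass = 205.135 g/mol.
Mass from C: 8 × 12.011 = 96.088 g/mol.
%C = 96.088 / 205.135 × 100 = 46.84%.

46.84%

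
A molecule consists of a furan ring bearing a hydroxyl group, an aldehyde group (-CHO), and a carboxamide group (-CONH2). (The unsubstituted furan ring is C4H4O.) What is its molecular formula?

Atom tally by fragment:
  furan ring core → C:4 H:4 O:1
  (− 3 ring H displaced by substituents)
  + OH → O:1 H:1
  + CHO → C:1 H:1 O:1
  + CONH2 → C:1 H:2 O:1 N:1
Element totals:
  C: 6
  H: 5
  N: 1
  O: 4

C6H5NO4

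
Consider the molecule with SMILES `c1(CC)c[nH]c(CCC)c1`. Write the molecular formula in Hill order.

C9H15N

Atom tally by fragment:
  pyrrole ring core → C:4 H:5 N:1
  (− 2 ring H displaced by substituents)
  + C2H5 → C:2 H:5
  + CH2CH2CH3 → C:3 H:7
Element totals:
  C: 9
  H: 15
  N: 1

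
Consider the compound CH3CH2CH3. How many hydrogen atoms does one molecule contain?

8

Atom tally by fragment:
  CH3 → C:1 H:3
  CH2 → C:1 H:2
  CH3 → C:1 H:3
Element totals:
  C: 3
  H: 8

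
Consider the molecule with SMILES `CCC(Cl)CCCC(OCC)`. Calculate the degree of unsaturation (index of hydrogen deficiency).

0

Atom tally by fragment:
  CH3 → C:1 H:3
  CH2 → C:1 H:2
  CH(Cl) → C:1 H:1 Cl:1
  CH2 → C:1 H:2
  CH2 → C:1 H:2
  CH2 → C:1 H:2
  CH2OC2H5 → C:3 H:7 O:1
Element totals:
  C: 9
  H: 19
  Cl: 1
  O: 1
Molecular formula: C9H19ClO.
DoU = (2C + 2 + N − H − X) / 2 = (2·9 + 2 + 0 − 19 − 1) / 2 = 0.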